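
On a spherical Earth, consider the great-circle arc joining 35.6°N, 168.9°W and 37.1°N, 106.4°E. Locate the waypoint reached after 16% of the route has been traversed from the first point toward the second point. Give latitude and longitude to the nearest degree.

≈ 40°N, 179°E

From cos δ = sin φ₁ sin φ₂ + cos φ₁ cos φ₂ cos Δλ, the central angle is δ ≈ 1.147 rad (65.7°).
Interpolate at f = 0.16 with slerp weights a = sin((1−f)δ)/sin δ ≈ 0.901, b = sin(fδ)/sin δ ≈ 0.200.
p = a·p₁ + b·p₂ ≈ (-0.764, 0.012, 0.645); φ = arcsin(p_z) ≈ 40.18°, λ = atan2(p_y, p_x) ≈ 179.09°.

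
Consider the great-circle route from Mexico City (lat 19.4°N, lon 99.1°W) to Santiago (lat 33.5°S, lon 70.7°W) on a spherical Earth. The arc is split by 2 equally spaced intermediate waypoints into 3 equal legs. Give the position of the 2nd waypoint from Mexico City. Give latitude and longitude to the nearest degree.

≈ lat 16°S, lon 81°W

Write both endpoints as unit vectors p₁, p₂ with components (cos φ cos λ, cos φ sin λ, sin φ).
The central angle between the endpoints is δ = arccos(p₁·p₂) ≈ 1.037 rad (59.4°).
Interpolate at f = 2/3 with slerp weights a = sin((1−f)δ)/sin δ ≈ 0.394, b = sin(fδ)/sin δ ≈ 0.741.
p = a·p₁ + b·p₂ ≈ (0.145, -0.949, -0.278); φ = arcsin(p_z) ≈ -16.14°, λ = atan2(p_y, p_x) ≈ -81.29°.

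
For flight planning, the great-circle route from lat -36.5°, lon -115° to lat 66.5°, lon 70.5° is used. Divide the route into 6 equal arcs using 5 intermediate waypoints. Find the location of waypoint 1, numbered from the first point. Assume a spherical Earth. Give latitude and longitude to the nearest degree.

Write both endpoints as unit vectors p₁, p₂ with components (cos φ cos λ, cos φ sin λ, sin φ).
The central angle between the endpoints is δ = arccos(p₁·p₂) ≈ 2.615 rad (149.8°).
Interpolate at f = 1/6 with slerp weights a = sin((1−f)δ)/sin δ ≈ 1.633, b = sin(fδ)/sin δ ≈ 0.840.
p = a·p₁ + b·p₂ ≈ (-0.443, -0.874, -0.201); φ = arcsin(p_z) ≈ -11.59°, λ = atan2(p_y, p_x) ≈ -116.88°.

≈ lat -12°, lon -117°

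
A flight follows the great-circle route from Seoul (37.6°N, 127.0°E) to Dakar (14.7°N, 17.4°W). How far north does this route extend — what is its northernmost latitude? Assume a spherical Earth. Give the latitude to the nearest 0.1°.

≈ 59.7°N

The great circle lies in the plane with unit normal n̂ = (p₁ × p₂)/|p₁ × p₂|.
Here n̂_z ≈ -0.505; the vertex latitude is φ_max = arccos|n̂_z| ≈ 59.7°.
Check via Clairaut: cos φ_max = |cos φ₁| · sin C = cos(37.6°)·sin(39.6°) ≈ 0.505, again giving ≈ 59.7°.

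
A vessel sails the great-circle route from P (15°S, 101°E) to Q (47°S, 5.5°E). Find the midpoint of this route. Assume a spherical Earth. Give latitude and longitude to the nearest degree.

Write both endpoints as unit vectors p₁, p₂ with components (cos φ cos λ, cos φ sin λ, sin φ).
The central angle between the endpoints is δ = arccos(p₁·p₂) ≈ 1.444 rad (82.8°).
Interpolate at f = 1/2 with slerp weights a = sin((1−f)δ)/sin δ ≈ 0.666, b = sin(fδ)/sin δ ≈ 0.666.
p = a·p₁ + b·p₂ ≈ (0.330, 0.675, -0.660); φ = arcsin(p_z) ≈ -41.28°, λ = atan2(p_y, p_x) ≈ 63.99°.

≈ (41°S, 64°E)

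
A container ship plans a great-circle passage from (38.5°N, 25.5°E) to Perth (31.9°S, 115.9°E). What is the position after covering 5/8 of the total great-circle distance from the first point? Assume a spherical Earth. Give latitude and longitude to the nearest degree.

From cos δ = sin φ₁ sin φ₂ + cos φ₁ cos φ₂ cos Δλ, the central angle is δ ≈ 1.911 rad (109.5°).
Interpolate at f = 5/8 with slerp weights a = sin((1−f)δ)/sin δ ≈ 0.697, b = sin(fδ)/sin δ ≈ 0.986.
p = a·p₁ + b·p₂ ≈ (0.126, 0.988, -0.088); φ = arcsin(p_z) ≈ -5.02°, λ = atan2(p_y, p_x) ≈ 82.71°.

≈ (5°S, 83°E)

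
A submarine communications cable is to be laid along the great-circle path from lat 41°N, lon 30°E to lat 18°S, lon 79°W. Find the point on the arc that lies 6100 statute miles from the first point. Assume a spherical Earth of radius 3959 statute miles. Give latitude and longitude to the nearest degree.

≈ lat 0°N, lon 57°W

Write both endpoints as unit vectors p₁, p₂ with components (cos φ cos λ, cos φ sin λ, sin φ).
The central angle between the endpoints is δ = arccos(p₁·p₂) ≈ 2.022 rad (115.9°). The total great-circle distance is δ·R ≈ 2.022 × 3959 ≈ 8007 mi, so the target fraction is f = 6100/8007 ≈ 0.762.
Interpolate at f ≈ 0.762 with slerp weights a = sin((1−f)δ)/sin δ ≈ 0.515, b = sin(fδ)/sin δ ≈ 1.111.
p = a·p₁ + b·p₂ ≈ (0.538, -0.843, -0.006); φ = arcsin(p_z) ≈ -0.32°, λ = atan2(p_y, p_x) ≈ -57.45°.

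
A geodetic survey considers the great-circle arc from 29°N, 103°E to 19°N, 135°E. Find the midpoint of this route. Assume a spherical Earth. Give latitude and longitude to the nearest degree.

≈ 25°N, 120°E

Write both endpoints as unit vectors p₁, p₂ with components (cos φ cos λ, cos φ sin λ, sin φ).
The central angle between the endpoints is δ = arccos(p₁·p₂) ≈ 0.537 rad (30.8°).
Interpolate at f = 1/2 with slerp weights a = sin((1−f)δ)/sin δ ≈ 0.519, b = sin(fδ)/sin δ ≈ 0.519.
p = a·p₁ + b·p₂ ≈ (-0.449, 0.789, 0.420); φ = arcsin(p_z) ≈ 24.85°, λ = atan2(p_y, p_x) ≈ 119.64°.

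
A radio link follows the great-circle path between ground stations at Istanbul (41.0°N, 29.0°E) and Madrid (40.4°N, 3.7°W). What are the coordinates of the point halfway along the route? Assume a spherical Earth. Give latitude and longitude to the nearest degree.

≈ (42°N, 13°E)

Write both endpoints as unit vectors p₁, p₂ with components (cos φ cos λ, cos φ sin λ, sin φ).
The central angle between the endpoints is δ = arccos(p₁·p₂) ≈ 0.430 rad (24.7°).
Interpolate at f = 1/2 with slerp weights a = sin((1−f)δ)/sin δ ≈ 0.512, b = sin(fδ)/sin δ ≈ 0.512.
p = a·p₁ + b·p₂ ≈ (0.727, 0.162, 0.667); φ = arcsin(p_z) ≈ 41.87°, λ = atan2(p_y, p_x) ≈ 12.57°.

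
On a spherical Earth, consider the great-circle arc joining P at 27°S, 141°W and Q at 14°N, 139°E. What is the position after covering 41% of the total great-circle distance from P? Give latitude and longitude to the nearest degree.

≈ 12°S, 176°W

Write both endpoints as unit vectors p₁, p₂ with components (cos φ cos λ, cos φ sin λ, sin φ).
The central angle between the endpoints is δ = arccos(p₁·p₂) ≈ 1.530 rad (87.7°).
Interpolate at f = 0.41 with slerp weights a = sin((1−f)δ)/sin δ ≈ 0.786, b = sin(fδ)/sin δ ≈ 0.588.
p = a·p₁ + b·p₂ ≈ (-0.974, -0.067, -0.215); φ = arcsin(p_z) ≈ -12.39°, λ = atan2(p_y, p_x) ≈ -176.09°.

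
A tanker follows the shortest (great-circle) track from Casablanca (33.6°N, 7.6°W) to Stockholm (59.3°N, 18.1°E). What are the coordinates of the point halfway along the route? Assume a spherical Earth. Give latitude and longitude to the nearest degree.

Write both endpoints as unit vectors p₁, p₂ with components (cos φ cos λ, cos φ sin λ, sin φ).
The central angle between the endpoints is δ = arccos(p₁·p₂) ≈ 0.537 rad (30.8°).
Interpolate at f = 1/2 with slerp weights a = sin((1−f)δ)/sin δ ≈ 0.519, b = sin(fδ)/sin δ ≈ 0.519.
p = a·p₁ + b·p₂ ≈ (0.680, 0.025, 0.733); φ = arcsin(p_z) ≈ 47.13°, λ = atan2(p_y, p_x) ≈ 2.12°.

≈ 47°N, 2°E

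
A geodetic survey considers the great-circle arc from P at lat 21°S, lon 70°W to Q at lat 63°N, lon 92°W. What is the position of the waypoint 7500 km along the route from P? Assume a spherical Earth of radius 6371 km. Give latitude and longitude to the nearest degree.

≈ lat 45°N, lon 83°W

Convert each endpoint to a unit vector on the sphere (x = cos φ cos λ, y = cos φ sin λ, z = sin φ).
The central angle between the endpoints is δ = arccos(p₁·p₂) ≈ 1.497 rad (85.8°). The total great-circle distance is δ·R ≈ 1.497 × 6371 ≈ 9538 km, so the target fraction is f = 7500/9538 ≈ 0.786.
Interpolate at f ≈ 0.786 with slerp weights a = sin((1−f)δ)/sin δ ≈ 0.315, b = sin(fδ)/sin δ ≈ 0.926.
p = a·p₁ + b·p₂ ≈ (0.086, -0.697, 0.712); φ = arcsin(p_z) ≈ 45.41°, λ = atan2(p_y, p_x) ≈ -82.96°.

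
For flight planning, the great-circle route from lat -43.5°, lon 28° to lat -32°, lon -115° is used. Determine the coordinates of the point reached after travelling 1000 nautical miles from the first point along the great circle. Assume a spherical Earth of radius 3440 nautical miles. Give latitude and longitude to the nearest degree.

Write both endpoints as unit vectors p₁, p₂ with components (cos φ cos λ, cos φ sin λ, sin φ).
The central angle between the endpoints is δ = arccos(p₁·p₂) ≈ 1.698 rad (97.3°). The total great-circle distance is δ·R ≈ 1.698 × 3440 ≈ 5840 nmi, so the target fraction is f = 1000/5840 ≈ 0.171.
Interpolate at f ≈ 0.171 with slerp weights a = sin((1−f)δ)/sin δ ≈ 0.995, b = sin(fδ)/sin δ ≈ 0.289.
p = a·p₁ + b·p₂ ≈ (0.533, 0.117, -0.838); φ = arcsin(p_z) ≈ -56.90°, λ = atan2(p_y, p_x) ≈ 12.33°.

≈ lat -57°, lon 12°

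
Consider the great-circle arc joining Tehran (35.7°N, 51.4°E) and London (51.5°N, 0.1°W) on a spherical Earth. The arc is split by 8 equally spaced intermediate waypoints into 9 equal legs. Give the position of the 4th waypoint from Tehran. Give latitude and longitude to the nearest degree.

≈ (46°N, 32°E)

Write both endpoints as unit vectors p₁, p₂ with components (cos φ cos λ, cos φ sin λ, sin φ).
The central angle between the endpoints is δ = arccos(p₁·p₂) ≈ 0.690 rad (39.5°).
Interpolate at f = 4/9 with slerp weights a = sin((1−f)δ)/sin δ ≈ 0.588, b = sin(fδ)/sin δ ≈ 0.474.
p = a·p₁ + b·p₂ ≈ (0.593, 0.372, 0.714); φ = arcsin(p_z) ≈ 45.56°, λ = atan2(p_y, p_x) ≈ 32.13°.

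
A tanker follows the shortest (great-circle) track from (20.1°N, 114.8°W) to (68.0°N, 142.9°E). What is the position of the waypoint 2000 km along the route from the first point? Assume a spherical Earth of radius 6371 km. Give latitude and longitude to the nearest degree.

≈ (37°N, 123°W)

Write both endpoints as unit vectors p₁, p₂ with components (cos φ cos λ, cos φ sin λ, sin φ).
The central angle between the endpoints is δ = arccos(p₁·p₂) ≈ 1.325 rad (75.9°). The total great-circle distance is δ·R ≈ 1.325 × 6371 ≈ 8439 km, so the target fraction is f = 2000/8439 ≈ 0.237.
Interpolate at f ≈ 0.237 with slerp weights a = sin((1−f)δ)/sin δ ≈ 0.874, b = sin(fδ)/sin δ ≈ 0.318.
p = a·p₁ + b·p₂ ≈ (-0.439, -0.673, 0.595); φ = arcsin(p_z) ≈ 36.54°, λ = atan2(p_y, p_x) ≈ -123.14°.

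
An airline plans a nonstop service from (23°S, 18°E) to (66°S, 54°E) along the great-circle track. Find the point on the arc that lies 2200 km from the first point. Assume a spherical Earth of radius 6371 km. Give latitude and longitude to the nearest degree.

Write both endpoints as unit vectors p₁, p₂ with components (cos φ cos λ, cos φ sin λ, sin φ).
The central angle between the endpoints is δ = arccos(p₁·p₂) ≈ 0.850 rad (48.7°). The total great-circle distance is δ·R ≈ 0.850 × 6371 ≈ 5416 km, so the target fraction is f = 2200/5416 ≈ 0.406.
Interpolate at f ≈ 0.406 with slerp weights a = sin((1−f)δ)/sin δ ≈ 0.644, b = sin(fδ)/sin δ ≈ 0.450.
p = a·p₁ + b·p₂ ≈ (0.671, 0.331, -0.663); φ = arcsin(p_z) ≈ -41.53°, λ = atan2(p_y, p_x) ≈ 26.27°.

≈ (42°S, 26°E)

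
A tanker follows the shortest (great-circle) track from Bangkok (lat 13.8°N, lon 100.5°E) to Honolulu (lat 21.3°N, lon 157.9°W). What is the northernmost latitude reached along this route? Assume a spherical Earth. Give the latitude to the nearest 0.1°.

≈ 27.1°N

The great circle lies in the plane with unit normal n̂ = (p₁ × p₂)/|p₁ × p₂|.
Here n̂_z ≈ +0.890; the vertex latitude is φ_max = arccos|n̂_z| ≈ 27.1°.
Check via Clairaut: cos φ_max = |cos φ₁| · sin C = cos(13.8°)·sin(66.5°) ≈ 0.890, again giving ≈ 27.1°.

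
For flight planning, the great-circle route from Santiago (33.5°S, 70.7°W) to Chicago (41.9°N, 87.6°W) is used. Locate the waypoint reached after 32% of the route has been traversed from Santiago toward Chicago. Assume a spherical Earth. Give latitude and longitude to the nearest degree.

The haversine formula gives a central angle δ ≈ 1.344 rad (77.0°) between the endpoints.
Interpolate at f = 0.32 with slerp weights a = sin((1−f)δ)/sin δ ≈ 0.813, b = sin(fδ)/sin δ ≈ 0.428.
p = a·p₁ + b·p₂ ≈ (0.237, -0.958, -0.163); φ = arcsin(p_z) ≈ -9.37°, λ = atan2(p_y, p_x) ≈ -76.08°.

≈ (9°S, 76°W)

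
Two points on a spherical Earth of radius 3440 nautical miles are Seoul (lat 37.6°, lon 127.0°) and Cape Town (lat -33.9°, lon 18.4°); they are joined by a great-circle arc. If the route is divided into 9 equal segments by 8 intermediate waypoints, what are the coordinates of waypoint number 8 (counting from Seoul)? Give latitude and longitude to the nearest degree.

≈ lat -27°, lon 32°

Convert each endpoint to a unit vector on the sphere (x = cos φ cos λ, y = cos φ sin λ, z = sin φ).
The central angle between the endpoints is δ = arccos(p₁·p₂) ≈ 2.153 rad (123.4°).
Interpolate at f = 8/9 with slerp weights a = sin((1−f)δ)/sin δ ≈ 0.284, b = sin(fδ)/sin δ ≈ 1.128.
p = a·p₁ + b·p₂ ≈ (0.753, 0.475, -0.456); φ = arcsin(p_z) ≈ -27.12°, λ = atan2(p_y, p_x) ≈ 32.25°.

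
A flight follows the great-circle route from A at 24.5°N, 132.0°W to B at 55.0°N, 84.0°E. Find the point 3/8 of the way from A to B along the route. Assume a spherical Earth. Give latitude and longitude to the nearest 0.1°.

From cos δ = sin φ₁ sin φ₂ + cos φ₁ cos φ₂ cos Δλ, the central angle is δ ≈ 1.653 rad (94.7°).
Interpolate at f = 3/8 with slerp weights a = sin((1−f)δ)/sin δ ≈ 0.862, b = sin(fδ)/sin δ ≈ 0.583.
p = a·p₁ + b·p₂ ≈ (-0.490, -0.250, 0.835); φ = arcsin(p_z) ≈ 56.62°, λ = atan2(p_y, p_x) ≈ -152.94°.

≈ 56.6°N, 152.9°W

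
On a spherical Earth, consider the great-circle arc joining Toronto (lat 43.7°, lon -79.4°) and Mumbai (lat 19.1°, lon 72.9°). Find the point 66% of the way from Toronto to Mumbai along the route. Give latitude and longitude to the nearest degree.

Convert each endpoint to a unit vector on the sphere (x = cos φ cos λ, y = cos φ sin λ, z = sin φ).
The central angle between the endpoints is δ = arccos(p₁·p₂) ≈ 1.959 rad (112.3°).
Interpolate at f = 0.66 with slerp weights a = sin((1−f)δ)/sin δ ≈ 0.668, b = sin(fδ)/sin δ ≈ 1.039.
p = a·p₁ + b·p₂ ≈ (0.378, 0.464, 0.801); φ = arcsin(p_z) ≈ 53.26°, λ = atan2(p_y, p_x) ≈ 50.87°.

≈ lat 53°, lon 51°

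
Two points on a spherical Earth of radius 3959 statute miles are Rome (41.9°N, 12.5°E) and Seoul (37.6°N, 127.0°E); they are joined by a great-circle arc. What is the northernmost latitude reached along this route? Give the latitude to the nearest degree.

The great circle lies in the plane with unit normal n̂ = (p₁ × p₂)/|p₁ × p₂|.
Here n̂_z ≈ +0.544; the vertex latitude is φ_max = arccos|n̂_z| ≈ 57.1°.
Check via Clairaut: cos φ_max = |cos φ₁| · sin C = cos(41.9°)·sin(46.9°) ≈ 0.544, again giving ≈ 57.1°.

≈ 57°N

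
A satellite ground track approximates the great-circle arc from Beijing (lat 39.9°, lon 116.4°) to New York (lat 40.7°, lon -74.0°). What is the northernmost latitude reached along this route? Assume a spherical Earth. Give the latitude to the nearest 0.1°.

The great circle lies in the plane with unit normal n̂ = (p₁ × p₂)/|p₁ × p₂|.
Here n̂_z ≈ +0.106; the vertex latitude is φ_max = arccos|n̂_z| ≈ 83.9°.
Check via Clairaut: cos φ_max = |cos φ₁| · sin C = cos(39.9°)·sin(8.0°) ≈ 0.106, again giving ≈ 83.9°.

≈ 83.9°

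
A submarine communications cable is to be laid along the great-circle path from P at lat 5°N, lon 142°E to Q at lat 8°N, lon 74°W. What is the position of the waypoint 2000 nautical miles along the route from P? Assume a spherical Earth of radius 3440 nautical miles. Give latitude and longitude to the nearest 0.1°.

≈ lat 14.9°N, lon 174.3°E

Convert each endpoint to a unit vector on the sphere (x = cos φ cos λ, y = cos φ sin λ, z = sin φ).
The central angle between the endpoints is δ = arccos(p₁·p₂) ≈ 2.475 rad (141.8°). The total great-circle distance is δ·R ≈ 2.475 × 3440 ≈ 8514 nmi, so the target fraction is f = 2000/8514 ≈ 0.235.
Interpolate at f ≈ 0.235 with slerp weights a = sin((1−f)δ)/sin δ ≈ 1.534, b = sin(fδ)/sin δ ≈ 0.888.
p = a·p₁ + b·p₂ ≈ (-0.962, 0.095, 0.257); φ = arcsin(p_z) ≈ 14.91°, λ = atan2(p_y, p_x) ≈ 174.35°.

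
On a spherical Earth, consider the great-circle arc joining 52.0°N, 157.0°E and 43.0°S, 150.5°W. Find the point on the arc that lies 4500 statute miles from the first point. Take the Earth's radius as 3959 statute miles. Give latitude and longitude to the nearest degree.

≈ 7°S, 170°W

Write both endpoints as unit vectors p₁, p₂ with components (cos φ cos λ, cos φ sin λ, sin φ).
The central angle between the endpoints is δ = arccos(p₁·p₂) ≈ 1.837 rad (105.3°). The total great-circle distance is δ·R ≈ 1.837 × 3959 ≈ 7274 mi, so the target fraction is f = 4500/7274 ≈ 0.619.
Interpolate at f ≈ 0.619 with slerp weights a = sin((1−f)δ)/sin δ ≈ 0.668, b = sin(fδ)/sin δ ≈ 0.940.
p = a·p₁ + b·p₂ ≈ (-0.977, -0.178, -0.115); φ = arcsin(p_z) ≈ -6.59°, λ = atan2(p_y, p_x) ≈ -169.68°.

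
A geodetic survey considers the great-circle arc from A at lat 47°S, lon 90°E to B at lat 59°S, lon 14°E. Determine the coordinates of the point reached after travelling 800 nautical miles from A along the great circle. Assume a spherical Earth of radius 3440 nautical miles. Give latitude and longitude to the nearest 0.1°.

≈ lat 55.3°S, lon 73.3°E

From cos δ = sin φ₁ sin φ₂ + cos φ₁ cos φ₂ cos Δλ, the central angle is δ ≈ 0.779 rad (44.6°). The total great-circle distance is δ·R ≈ 0.779 × 3440 ≈ 2679 nmi, so the target fraction is f = 800/2679 ≈ 0.299.
Interpolate at f ≈ 0.299 with slerp weights a = sin((1−f)δ)/sin δ ≈ 0.739, b = sin(fδ)/sin δ ≈ 0.328.
p = a·p₁ + b·p₂ ≈ (0.164, 0.545, -0.822); φ = arcsin(p_z) ≈ -55.30°, λ = atan2(p_y, p_x) ≈ 73.26°.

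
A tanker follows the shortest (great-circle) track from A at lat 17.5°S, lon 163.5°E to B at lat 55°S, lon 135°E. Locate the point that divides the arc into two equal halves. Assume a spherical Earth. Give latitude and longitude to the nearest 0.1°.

≈ lat 37.1°S, lon 152.9°E

Convert each endpoint to a unit vector on the sphere (x = cos φ cos λ, y = cos φ sin λ, z = sin φ).
The central angle between the endpoints is δ = arccos(p₁·p₂) ≈ 0.757 rad (43.4°).
Interpolate at f = 1/2 with slerp weights a = sin((1−f)δ)/sin δ ≈ 0.538, b = sin(fδ)/sin δ ≈ 0.538.
p = a·p₁ + b·p₂ ≈ (-0.710, 0.364, -0.603); φ = arcsin(p_z) ≈ -37.05°, λ = atan2(p_y, p_x) ≈ 152.87°.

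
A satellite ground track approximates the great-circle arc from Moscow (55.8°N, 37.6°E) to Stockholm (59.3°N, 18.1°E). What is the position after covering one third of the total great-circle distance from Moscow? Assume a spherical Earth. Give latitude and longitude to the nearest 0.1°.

Convert each endpoint to a unit vector on the sphere (x = cos φ cos λ, y = cos φ sin λ, z = sin φ).
The central angle between the endpoints is δ = arccos(p₁·p₂) ≈ 0.192 rad (11.0°).
Interpolate at f = 1/3 with slerp weights a = sin((1−f)δ)/sin δ ≈ 0.669, b = sin(fδ)/sin δ ≈ 0.335.
p = a·p₁ + b·p₂ ≈ (0.461, 0.283, 0.841); φ = arcsin(p_z) ≈ 57.29°, λ = atan2(p_y, p_x) ≈ 31.53°.

≈ 57.3°N, 31.5°E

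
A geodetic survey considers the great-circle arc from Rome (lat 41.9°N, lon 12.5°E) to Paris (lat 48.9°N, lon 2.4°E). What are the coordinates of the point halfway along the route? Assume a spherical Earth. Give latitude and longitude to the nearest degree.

≈ lat 46°N, lon 8°E

Write both endpoints as unit vectors p₁, p₂ with components (cos φ cos λ, cos φ sin λ, sin φ).
The central angle between the endpoints is δ = arccos(p₁·p₂) ≈ 0.174 rad (9.9°).
Interpolate at f = 1/2 with slerp weights a = sin((1−f)δ)/sin δ ≈ 0.502, b = sin(fδ)/sin δ ≈ 0.502.
p = a·p₁ + b·p₂ ≈ (0.694, 0.095, 0.713); φ = arcsin(p_z) ≈ 45.51°, λ = atan2(p_y, p_x) ≈ 7.76°.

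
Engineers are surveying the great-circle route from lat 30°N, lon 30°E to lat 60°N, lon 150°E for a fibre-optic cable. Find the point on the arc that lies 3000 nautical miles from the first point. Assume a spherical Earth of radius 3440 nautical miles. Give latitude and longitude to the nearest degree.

≈ lat 66°N, lon 88°E

Write both endpoints as unit vectors p₁, p₂ with components (cos φ cos λ, cos φ sin λ, sin φ).
The central angle between the endpoints is δ = arccos(p₁·p₂) ≈ 1.353 rad (77.5°). The total great-circle distance is δ·R ≈ 1.353 × 3440 ≈ 4653 nmi, so the target fraction is f = 3000/4653 ≈ 0.645.
Interpolate at f ≈ 0.645 with slerp weights a = sin((1−f)δ)/sin δ ≈ 0.473, b = sin(fδ)/sin δ ≈ 0.784.
p = a·p₁ + b·p₂ ≈ (0.015, 0.401, 0.916); φ = arcsin(p_z) ≈ 66.34°, λ = atan2(p_y, p_x) ≈ 87.79°.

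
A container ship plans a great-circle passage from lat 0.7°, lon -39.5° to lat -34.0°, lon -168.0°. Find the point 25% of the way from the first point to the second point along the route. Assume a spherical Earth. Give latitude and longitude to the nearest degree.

Convert each endpoint to a unit vector on the sphere (x = cos φ cos λ, y = cos φ sin λ, z = sin φ).
The central angle between the endpoints is δ = arccos(p₁·p₂) ≈ 2.121 rad (121.5°).
Interpolate at f = 0.25 with slerp weights a = sin((1−f)δ)/sin δ ≈ 1.173, b = sin(fδ)/sin δ ≈ 0.593.
p = a·p₁ + b·p₂ ≈ (0.424, -0.848, -0.317); φ = arcsin(p_z) ≈ -18.51°, λ = atan2(p_y, p_x) ≈ -63.45°.

≈ lat -19°, lon -63°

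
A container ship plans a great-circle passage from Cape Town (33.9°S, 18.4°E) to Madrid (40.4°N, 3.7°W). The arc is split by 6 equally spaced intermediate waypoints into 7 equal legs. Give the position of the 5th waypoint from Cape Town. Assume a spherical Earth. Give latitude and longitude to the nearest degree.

≈ 19°N, 4°E

Convert each endpoint to a unit vector on the sphere (x = cos φ cos λ, y = cos φ sin λ, z = sin φ).
The central angle between the endpoints is δ = arccos(p₁·p₂) ≈ 1.345 rad (77.0°).
Interpolate at f = 5/7 with slerp weights a = sin((1−f)δ)/sin δ ≈ 0.385, b = sin(fδ)/sin δ ≈ 0.841.
p = a·p₁ + b·p₂ ≈ (0.942, 0.059, 0.330); φ = arcsin(p_z) ≈ 19.30°, λ = atan2(p_y, p_x) ≈ 3.61°.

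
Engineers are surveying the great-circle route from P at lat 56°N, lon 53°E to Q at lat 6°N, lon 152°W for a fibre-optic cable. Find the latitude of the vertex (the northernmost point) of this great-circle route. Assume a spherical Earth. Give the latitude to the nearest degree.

The great circle lies in the plane with unit normal n̂ = (p₁ × p₂)/|p₁ × p₂|.
Here n̂_z ≈ +0.259; the vertex latitude is φ_max = arccos|n̂_z| ≈ 75.0°.

≈ 75°N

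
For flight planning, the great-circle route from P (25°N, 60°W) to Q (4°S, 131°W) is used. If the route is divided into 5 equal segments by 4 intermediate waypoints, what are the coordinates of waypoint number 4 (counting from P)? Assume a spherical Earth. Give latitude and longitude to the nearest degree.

Convert each endpoint to a unit vector on the sphere (x = cos φ cos λ, y = cos φ sin λ, z = sin φ).
The central angle between the endpoints is δ = arccos(p₁·p₂) ≈ 1.303 rad (74.6°).
Interpolate at f = 4/5 with slerp weights a = sin((1−f)δ)/sin δ ≈ 0.267, b = sin(fδ)/sin δ ≈ 0.895.
p = a·p₁ + b·p₂ ≈ (-0.465, -0.884, 0.050); φ = arcsin(p_z) ≈ 2.89°, λ = atan2(p_y, p_x) ≈ -117.75°.

≈ (3°N, 118°W)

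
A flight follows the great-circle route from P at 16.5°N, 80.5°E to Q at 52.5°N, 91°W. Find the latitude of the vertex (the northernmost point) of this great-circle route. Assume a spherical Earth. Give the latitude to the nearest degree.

≈ 85°N

The great circle lies in the plane with unit normal n̂ = (p₁ × p₂)/|p₁ × p₂|.
Here n̂_z ≈ -0.092; the vertex latitude is φ_max = arccos|n̂_z| ≈ 84.7°.
Check via Clairaut: cos φ_max = |cos φ₁| · sin C = cos(16.5°)·sin(5.5°) ≈ 0.092, again giving ≈ 84.7°.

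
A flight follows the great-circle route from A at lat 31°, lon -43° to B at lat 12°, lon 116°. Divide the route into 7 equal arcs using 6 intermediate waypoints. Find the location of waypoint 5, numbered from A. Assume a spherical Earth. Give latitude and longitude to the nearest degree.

From cos δ = sin φ₁ sin φ₂ + cos φ₁ cos φ₂ cos Δλ, the central angle is δ ≈ 2.313 rad (132.5°).
Interpolate at f = 5/7 with slerp weights a = sin((1−f)δ)/sin δ ≈ 0.832, b = sin(fδ)/sin δ ≈ 1.352.
p = a·p₁ + b·p₂ ≈ (-0.058, 0.702, 0.710); φ = arcsin(p_z) ≈ 45.22°, λ = atan2(p_y, p_x) ≈ 94.71°.

≈ lat 45°, lon 95°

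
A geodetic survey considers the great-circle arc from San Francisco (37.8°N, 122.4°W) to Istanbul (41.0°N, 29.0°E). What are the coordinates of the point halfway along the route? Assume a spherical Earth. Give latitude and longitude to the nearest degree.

From cos δ = sin φ₁ sin φ₂ + cos φ₁ cos φ₂ cos Δλ, the central angle is δ ≈ 1.693 rad (97.0°).
Interpolate at f = 1/2 with slerp weights a = sin((1−f)δ)/sin δ ≈ 0.754, b = sin(fδ)/sin δ ≈ 0.754.
p = a·p₁ + b·p₂ ≈ (0.179, -0.227, 0.957); φ = arcsin(p_z) ≈ 73.20°, λ = atan2(p_y, p_x) ≈ -51.84°.

≈ 73°N, 52°W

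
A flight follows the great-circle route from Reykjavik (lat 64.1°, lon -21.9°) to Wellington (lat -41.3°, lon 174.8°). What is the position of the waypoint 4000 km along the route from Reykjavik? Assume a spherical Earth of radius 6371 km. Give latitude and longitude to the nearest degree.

≈ lat 71°, lon -130°

Convert each endpoint to a unit vector on the sphere (x = cos φ cos λ, y = cos φ sin λ, z = sin φ).
The central angle between the endpoints is δ = arccos(p₁·p₂) ≈ 2.709 rad (155.2°). The total great-circle distance is δ·R ≈ 2.709 × 6371 ≈ 17261 km, so the target fraction is f = 4000/17261 ≈ 0.232.
Interpolate at f ≈ 0.232 with slerp weights a = sin((1−f)δ)/sin δ ≈ 2.083, b = sin(fδ)/sin δ ≈ 1.402.
p = a·p₁ + b·p₂ ≈ (-0.205, -0.244, 0.948); φ = arcsin(p_z) ≈ 71.42°, λ = atan2(p_y, p_x) ≈ -130.07°.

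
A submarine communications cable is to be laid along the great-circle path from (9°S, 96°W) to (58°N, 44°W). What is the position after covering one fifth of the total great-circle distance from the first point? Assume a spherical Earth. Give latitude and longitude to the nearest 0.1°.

≈ (5.3°N, 89.3°W)

The haversine formula gives a central angle δ ≈ 1.380 rad (79.1°) between the endpoints.
Interpolate at f = 1/5 with slerp weights a = sin((1−f)δ)/sin δ ≈ 0.910, b = sin(fδ)/sin δ ≈ 0.278.
p = a·p₁ + b·p₂ ≈ (0.012, -0.996, 0.093); φ = arcsin(p_z) ≈ 5.34°, λ = atan2(p_y, p_x) ≈ -89.32°.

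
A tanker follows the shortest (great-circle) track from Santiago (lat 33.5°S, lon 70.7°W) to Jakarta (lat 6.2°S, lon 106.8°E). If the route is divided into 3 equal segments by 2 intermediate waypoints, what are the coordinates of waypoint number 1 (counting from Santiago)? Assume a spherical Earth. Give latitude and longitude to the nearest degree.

Write both endpoints as unit vectors p₁, p₂ with components (cos φ cos λ, cos φ sin λ, sin φ).
The central angle between the endpoints is δ = arccos(p₁·p₂) ≈ 2.447 rad (140.2°).
Interpolate at f = 1/3 with slerp weights a = sin((1−f)δ)/sin δ ≈ 1.560, b = sin(fδ)/sin δ ≈ 1.138.
p = a·p₁ + b·p₂ ≈ (0.103, -0.145, -0.984); φ = arcsin(p_z) ≈ -79.78°, λ = atan2(p_y, p_x) ≈ -54.54°.

≈ lat 80°S, lon 55°W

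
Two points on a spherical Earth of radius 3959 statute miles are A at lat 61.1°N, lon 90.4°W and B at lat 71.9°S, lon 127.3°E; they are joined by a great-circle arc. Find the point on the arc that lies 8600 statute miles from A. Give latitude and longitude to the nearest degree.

≈ lat 54°S, lon 150°W

Convert each endpoint to a unit vector on the sphere (x = cos φ cos λ, y = cos φ sin λ, z = sin φ).
The central angle between the endpoints is δ = arccos(p₁·p₂) ≈ 2.827 rad (162.0°). The total great-circle distance is δ·R ≈ 2.827 × 3959 ≈ 11192 mi, so the target fraction is f = 8600/11192 ≈ 0.768.
Interpolate at f ≈ 0.768 with slerp weights a = sin((1−f)δ)/sin δ ≈ 1.968, b = sin(fδ)/sin δ ≈ 2.665.
p = a·p₁ + b·p₂ ≈ (-0.508, -0.293, -0.810); φ = arcsin(p_z) ≈ -54.08°, λ = atan2(p_y, p_x) ≈ -150.07°.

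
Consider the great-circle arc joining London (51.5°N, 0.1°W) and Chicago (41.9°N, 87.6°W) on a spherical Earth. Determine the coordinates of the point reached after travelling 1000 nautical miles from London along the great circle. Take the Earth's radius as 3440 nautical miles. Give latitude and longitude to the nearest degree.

The haversine formula gives a central angle δ ≈ 0.997 rad (57.1°) between the endpoints. The total great-circle distance is δ·R ≈ 0.997 × 3440 ≈ 3430 nmi, so the target fraction is f = 1000/3430 ≈ 0.292.
Interpolate at f ≈ 0.292 with slerp weights a = sin((1−f)δ)/sin δ ≈ 0.773, b = sin(fδ)/sin δ ≈ 0.341.
p = a·p₁ + b·p₂ ≈ (0.492, -0.255, 0.833); φ = arcsin(p_z) ≈ 56.38°, λ = atan2(p_y, p_x) ≈ -27.38°.

≈ 56°N, 27°W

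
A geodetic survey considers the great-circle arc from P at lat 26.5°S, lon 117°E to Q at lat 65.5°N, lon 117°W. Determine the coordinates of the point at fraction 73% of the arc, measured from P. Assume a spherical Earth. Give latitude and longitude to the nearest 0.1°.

≈ lat 56.8°N, lon 168.5°E

Convert each endpoint to a unit vector on the sphere (x = cos φ cos λ, y = cos φ sin λ, z = sin φ).
The central angle between the endpoints is δ = arccos(p₁·p₂) ≈ 2.245 rad (128.6°).
Interpolate at f = 0.73 with slerp weights a = sin((1−f)δ)/sin δ ≈ 0.729, b = sin(fδ)/sin δ ≈ 1.277.
p = a·p₁ + b·p₂ ≈ (-0.537, 0.110, 0.837); φ = arcsin(p_z) ≈ 56.79°, λ = atan2(p_y, p_x) ≈ 168.46°.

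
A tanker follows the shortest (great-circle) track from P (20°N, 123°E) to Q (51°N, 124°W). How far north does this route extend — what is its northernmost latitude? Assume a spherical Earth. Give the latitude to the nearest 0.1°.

The great circle lies in the plane with unit normal n̂ = (p₁ × p₂)/|p₁ × p₂|.
Here n̂_z ≈ +0.545; the vertex latitude is φ_max = arccos|n̂_z| ≈ 57.0°.
Check via Clairaut: cos φ_max = |cos φ₁| · sin C = cos(20.0°)·sin(35.4°) ≈ 0.545, again giving ≈ 57.0°.

≈ 57.0°N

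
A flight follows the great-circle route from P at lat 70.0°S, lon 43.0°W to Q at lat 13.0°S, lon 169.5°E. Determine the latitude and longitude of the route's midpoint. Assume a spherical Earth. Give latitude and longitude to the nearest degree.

Convert each endpoint to a unit vector on the sphere (x = cos φ cos λ, y = cos φ sin λ, z = sin φ).
The central angle between the endpoints is δ = arccos(p₁·p₂) ≈ 1.641 rad (94.0°).
Interpolate at f = 1/2 with slerp weights a = sin((1−f)δ)/sin δ ≈ 0.733, b = sin(fδ)/sin δ ≈ 0.733.
p = a·p₁ + b·p₂ ≈ (-0.519, -0.041, -0.854); φ = arcsin(p_z) ≈ -58.63°, λ = atan2(p_y, p_x) ≈ -175.50°.

≈ lat 59°S, lon 176°W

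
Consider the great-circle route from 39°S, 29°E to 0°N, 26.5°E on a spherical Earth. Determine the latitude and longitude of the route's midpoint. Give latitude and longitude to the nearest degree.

≈ 20°S, 28°E

The haversine formula gives a central angle δ ≈ 0.682 rad (39.1°) between the endpoints.
Interpolate at f = 1/2 with slerp weights a = sin((1−f)δ)/sin δ ≈ 0.531, b = sin(fδ)/sin δ ≈ 0.531.
p = a·p₁ + b·p₂ ≈ (0.835, 0.437, -0.334); φ = arcsin(p_z) ≈ -19.50°, λ = atan2(p_y, p_x) ≈ 27.59°.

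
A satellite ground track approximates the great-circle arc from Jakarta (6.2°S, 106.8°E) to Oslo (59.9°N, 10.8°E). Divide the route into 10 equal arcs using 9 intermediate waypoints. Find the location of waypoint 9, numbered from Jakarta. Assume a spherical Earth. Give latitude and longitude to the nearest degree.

≈ (59°N, 30°E)

From cos δ = sin φ₁ sin φ₂ + cos φ₁ cos φ₂ cos Δλ, the central angle is δ ≈ 1.717 rad (98.4°).
Interpolate at f = 9/10 with slerp weights a = sin((1−f)δ)/sin δ ≈ 0.173, b = sin(fδ)/sin δ ≈ 1.010.
p = a·p₁ + b·p₂ ≈ (0.448, 0.259, 0.856); φ = arcsin(p_z) ≈ 58.82°, λ = atan2(p_y, p_x) ≈ 30.05°.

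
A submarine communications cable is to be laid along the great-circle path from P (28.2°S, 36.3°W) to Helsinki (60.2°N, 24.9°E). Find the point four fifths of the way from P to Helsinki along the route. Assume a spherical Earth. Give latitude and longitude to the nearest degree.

Convert each endpoint to a unit vector on the sphere (x = cos φ cos λ, y = cos φ sin λ, z = sin φ).
The central angle between the endpoints is δ = arccos(p₁·p₂) ≈ 1.771 rad (101.5°).
Interpolate at f = 4/5 with slerp weights a = sin((1−f)δ)/sin δ ≈ 0.354, b = sin(fδ)/sin δ ≈ 1.008.
p = a·p₁ + b·p₂ ≈ (0.706, 0.026, 0.708); φ = arcsin(p_z) ≈ 45.05°, λ = atan2(p_y, p_x) ≈ 2.14°.

≈ (45°N, 2°E)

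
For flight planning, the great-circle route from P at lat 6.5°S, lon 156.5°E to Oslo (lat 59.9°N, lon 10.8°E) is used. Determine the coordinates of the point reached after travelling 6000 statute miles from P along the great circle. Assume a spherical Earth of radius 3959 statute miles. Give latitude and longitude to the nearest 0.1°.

≈ lat 68.6°N, lon 92.7°E

Convert each endpoint to a unit vector on the sphere (x = cos φ cos λ, y = cos φ sin λ, z = sin φ).
The central angle between the endpoints is δ = arccos(p₁·p₂) ≈ 2.105 rad (120.6°). The total great-circle distance is δ·R ≈ 2.105 × 3959 ≈ 8336 mi, so the target fraction is f = 6000/8336 ≈ 0.720.
Interpolate at f ≈ 0.720 with slerp weights a = sin((1−f)δ)/sin δ ≈ 0.647, b = sin(fδ)/sin δ ≈ 1.160.
p = a·p₁ + b·p₂ ≈ (-0.017, 0.365, 0.931); φ = arcsin(p_z) ≈ 68.55°, λ = atan2(p_y, p_x) ≈ 92.74°.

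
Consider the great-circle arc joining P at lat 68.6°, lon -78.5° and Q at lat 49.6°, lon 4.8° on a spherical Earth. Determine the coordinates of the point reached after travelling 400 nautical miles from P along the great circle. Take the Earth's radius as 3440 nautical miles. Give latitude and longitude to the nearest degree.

Write both endpoints as unit vectors p₁, p₂ with components (cos φ cos λ, cos φ sin λ, sin φ).
The central angle between the endpoints is δ = arccos(p₁·p₂) ≈ 0.743 rad (42.6°). The total great-circle distance is δ·R ≈ 0.743 × 3440 ≈ 2555 nmi, so the target fraction is f = 400/2555 ≈ 0.157.
Interpolate at f ≈ 0.157 with slerp weights a = sin((1−f)δ)/sin δ ≈ 0.867, b = sin(fδ)/sin δ ≈ 0.172.
p = a·p₁ + b·p₂ ≈ (0.174, -0.301, 0.938); φ = arcsin(p_z) ≈ 69.68°, λ = atan2(p_y, p_x) ≈ -59.96°.

≈ lat 70°, lon -60°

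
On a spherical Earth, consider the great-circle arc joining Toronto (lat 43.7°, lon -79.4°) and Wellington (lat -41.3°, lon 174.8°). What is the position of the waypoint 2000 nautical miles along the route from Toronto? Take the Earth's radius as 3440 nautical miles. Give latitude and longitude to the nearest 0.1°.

Write both endpoints as unit vectors p₁, p₂ with components (cos φ cos λ, cos φ sin λ, sin φ).
The central angle between the endpoints is δ = arccos(p₁·p₂) ≈ 2.219 rad (127.1°). The total great-circle distance is δ·R ≈ 2.219 × 3440 ≈ 7634 nmi, so the target fraction is f = 2000/7634 ≈ 0.262.
Interpolate at f ≈ 0.262 with slerp weights a = sin((1−f)δ)/sin δ ≈ 1.252, b = sin(fδ)/sin δ ≈ 0.689.
p = a·p₁ + b·p₂ ≈ (-0.349, -0.843, 0.410); φ = arcsin(p_z) ≈ 24.21°, λ = atan2(p_y, p_x) ≈ -112.50°.

≈ lat 24.2°, lon -112.5°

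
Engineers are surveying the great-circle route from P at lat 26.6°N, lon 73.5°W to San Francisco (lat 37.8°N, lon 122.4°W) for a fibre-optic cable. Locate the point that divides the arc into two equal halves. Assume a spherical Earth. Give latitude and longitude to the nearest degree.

≈ lat 35°N, lon 96°W

Write both endpoints as unit vectors p₁, p₂ with components (cos φ cos λ, cos φ sin λ, sin φ).
The central angle between the endpoints is δ = arccos(p₁·p₂) ≈ 0.739 rad (42.4°).
Interpolate at f = 1/2 with slerp weights a = sin((1−f)δ)/sin δ ≈ 0.536, b = sin(fδ)/sin δ ≈ 0.536.
p = a·p₁ + b·p₂ ≈ (-0.091, -0.817, 0.569); φ = arcsin(p_z) ≈ 34.66°, λ = atan2(p_y, p_x) ≈ -96.34°.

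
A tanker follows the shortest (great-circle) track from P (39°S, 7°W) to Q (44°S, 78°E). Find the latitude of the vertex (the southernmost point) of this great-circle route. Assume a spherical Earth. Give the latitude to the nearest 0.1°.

≈ 50.4°S

The great circle lies in the plane with unit normal n̂ = (p₁ × p₂)/|p₁ × p₂|.
Here n̂_z ≈ +0.637; the vertex latitude is φ_max = arccos|n̂_z| ≈ 50.4°.
Check via Clairaut: cos φ_max = |cos φ₁| · sin C = cos(39.0°)·sin(124.9°) ≈ 0.637, again giving ≈ 50.4°.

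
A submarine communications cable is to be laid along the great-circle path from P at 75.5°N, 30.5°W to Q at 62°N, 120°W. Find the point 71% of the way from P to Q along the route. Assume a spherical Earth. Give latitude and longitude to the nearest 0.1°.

≈ 69.5°N, 107.5°W

Write both endpoints as unit vectors p₁, p₂ with components (cos φ cos λ, cos φ sin λ, sin φ).
The central angle between the endpoints is δ = arccos(p₁·p₂) ≈ 0.544 rad (31.1°).
Interpolate at f = 0.71 with slerp weights a = sin((1−f)δ)/sin δ ≈ 0.304, b = sin(fδ)/sin δ ≈ 0.728.
p = a·p₁ + b·p₂ ≈ (-0.105, -0.334, 0.936); φ = arcsin(p_z) ≈ 69.47°, λ = atan2(p_y, p_x) ≈ -107.48°.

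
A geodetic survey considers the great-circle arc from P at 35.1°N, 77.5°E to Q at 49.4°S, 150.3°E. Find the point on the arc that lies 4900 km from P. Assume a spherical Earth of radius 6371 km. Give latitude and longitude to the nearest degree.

≈ 1°S, 104°E

Convert each endpoint to a unit vector on the sphere (x = cos φ cos λ, y = cos φ sin λ, z = sin φ).
The central angle between the endpoints is δ = arccos(p₁·p₂) ≈ 1.854 rad (106.2°). The total great-circle distance is δ·R ≈ 1.854 × 6371 ≈ 11810 km, so the target fraction is f = 4900/11810 ≈ 0.415.
Interpolate at f ≈ 0.415 with slerp weights a = sin((1−f)δ)/sin δ ≈ 0.921, b = sin(fδ)/sin δ ≈ 0.724.
p = a·p₁ + b·p₂ ≈ (-0.246, 0.969, -0.021); φ = arcsin(p_z) ≈ -1.18°, λ = atan2(p_y, p_x) ≈ 104.27°.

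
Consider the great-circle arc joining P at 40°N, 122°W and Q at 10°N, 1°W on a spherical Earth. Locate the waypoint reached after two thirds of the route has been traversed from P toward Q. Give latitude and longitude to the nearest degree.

≈ 34°N, 29°W

From cos δ = sin φ₁ sin φ₂ + cos φ₁ cos φ₂ cos Δλ, the central angle is δ ≈ 1.851 rad (106.1°).
Interpolate at f = 2/3 with slerp weights a = sin((1−f)δ)/sin δ ≈ 0.602, b = sin(fδ)/sin δ ≈ 0.982.
p = a·p₁ + b·p₂ ≈ (0.723, -0.408, 0.558); φ = arcsin(p_z) ≈ 33.90°, λ = atan2(p_y, p_x) ≈ -29.45°.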